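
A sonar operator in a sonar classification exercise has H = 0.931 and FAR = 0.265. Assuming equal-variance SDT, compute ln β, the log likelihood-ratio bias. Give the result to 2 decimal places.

z(H) = 1.483
z(FA) = -0.628
ln β = −½·[z(H)² − z(FA)²] = −0.5 × (2.199 − 0.394) = -0.9025

ln β = -0.90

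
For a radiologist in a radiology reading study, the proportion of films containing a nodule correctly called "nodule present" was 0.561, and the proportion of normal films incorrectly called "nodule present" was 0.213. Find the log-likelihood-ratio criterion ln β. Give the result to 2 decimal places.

ln β = 0.31

z(0.561) = 0.154, z(0.213) = -0.796
ln β = −½·[z(H)² − z(FA)²] = −0.5 × (0.024 − 0.634) = 0.305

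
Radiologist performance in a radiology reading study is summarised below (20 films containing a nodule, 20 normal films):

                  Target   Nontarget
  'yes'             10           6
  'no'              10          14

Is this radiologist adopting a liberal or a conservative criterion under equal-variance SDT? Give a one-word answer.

conservative

z(H) = 0.000, z(FA) = -0.524
c = −½·(z(H) + z(FA)) = 0.262
c > 0 → conservative criterion (biased toward responding “no”).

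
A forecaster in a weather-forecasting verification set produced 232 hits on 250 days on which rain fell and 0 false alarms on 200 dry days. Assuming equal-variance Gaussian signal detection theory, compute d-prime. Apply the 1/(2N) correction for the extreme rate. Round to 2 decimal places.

The false-alarm rate is 0/200 = 0, so apply the 1/(2N) correction: FA → 1/(2·200) = 0.00250.
z(H) = z(0.92800) = 1.461
z(FA) = z(0.00250) = -2.807
d' = 1.461 − (-2.807) = 4.268

d-prime = 4.27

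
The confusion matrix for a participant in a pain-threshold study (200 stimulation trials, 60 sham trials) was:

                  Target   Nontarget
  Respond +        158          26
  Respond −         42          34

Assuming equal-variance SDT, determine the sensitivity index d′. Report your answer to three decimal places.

d′ = 0.974

H = 158/200 = 0.7900
FA = 26/60 = 0.4333
z(H) = 0.8064
z(FA) = -0.1680
d' = z(H) − z(FA) = 0.8064 − (-0.1680) = 0.9744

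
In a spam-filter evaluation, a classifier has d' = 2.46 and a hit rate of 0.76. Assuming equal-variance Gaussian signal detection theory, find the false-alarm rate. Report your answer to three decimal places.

false-alarm rate = 0.040

z(hit rate) = z(0.76) = 0.7063
z(FA) = z(H) − d' = 0.7063 − 2.46 = -1.7537
false-alarm rate = Φ(-1.7537) = 0.0397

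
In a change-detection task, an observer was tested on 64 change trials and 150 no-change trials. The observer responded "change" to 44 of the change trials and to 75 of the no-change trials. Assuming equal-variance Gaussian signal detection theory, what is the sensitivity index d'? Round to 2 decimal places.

d' = 0.49

H = 44/64 = 0.6875
FA = 75/150 = 0.5000
z(0.6875) = 0.489, z(0.5000) = 0.000
d' = z(H) − z(FA) = 0.489 − 0.000 = 0.489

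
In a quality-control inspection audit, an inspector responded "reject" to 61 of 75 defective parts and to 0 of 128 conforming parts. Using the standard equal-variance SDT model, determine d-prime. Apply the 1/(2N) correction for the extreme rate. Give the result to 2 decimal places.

d-prime = 3.55

The false-alarm rate is 0/128 = 0, so apply the 1/(2N) correction: FA → 1/(2·128) = 0.00391.
z(H) = z(0.81333) = 0.890
z(FA) = z(0.00391) = -2.660
d' = 0.890 − (-2.660) = 3.550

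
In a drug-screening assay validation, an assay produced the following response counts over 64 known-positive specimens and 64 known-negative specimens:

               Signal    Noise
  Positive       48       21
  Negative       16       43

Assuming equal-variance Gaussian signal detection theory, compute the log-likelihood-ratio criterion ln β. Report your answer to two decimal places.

H = 48/64 = 0.7500
FA = 21/64 = 0.3281
z(0.7500) = 0.674, z(0.3281) = -0.445
ln β = −½·[z(H)² − z(FA)²] = −0.5 × (0.454 − 0.198) = -0.128

ln β = -0.13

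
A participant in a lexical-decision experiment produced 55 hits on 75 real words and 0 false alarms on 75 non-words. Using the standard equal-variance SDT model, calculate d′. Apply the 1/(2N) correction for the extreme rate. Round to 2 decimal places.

The false-alarm rate is 0/75 = 0, so apply the 1/(2N) correction: FA → 1/(2·75) = 0.00667.
z(H) = z(0.73333) = 0.623
z(FA) = z(0.00667) = -2.475
d' = 0.623 − (-2.475) = 3.098

d′ = 3.10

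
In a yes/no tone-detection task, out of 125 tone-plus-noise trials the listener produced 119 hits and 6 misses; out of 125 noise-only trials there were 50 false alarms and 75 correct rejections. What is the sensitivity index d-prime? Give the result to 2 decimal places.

H = 119/125 = 0.9520
FA = 50/125 = 0.4000
Φ⁻¹(0.9520) = 1.665, Φ⁻¹(0.4000) = -0.253
d' = z(H) − z(FA) = 1.665 − (-0.253) = 1.918

d-prime = 1.92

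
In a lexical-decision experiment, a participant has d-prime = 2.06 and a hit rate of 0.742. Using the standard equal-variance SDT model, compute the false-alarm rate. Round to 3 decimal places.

z(hit rate) = z(0.742) = 0.6495
z(FA) = z(H) − d' = 0.6495 − 2.06 = -1.4105
false-alarm rate = Φ(-1.4105) = 0.0792

false-alarm rate = 0.079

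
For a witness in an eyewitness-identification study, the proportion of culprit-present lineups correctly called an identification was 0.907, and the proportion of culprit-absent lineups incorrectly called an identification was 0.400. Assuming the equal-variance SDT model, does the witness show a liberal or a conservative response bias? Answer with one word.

liberal

z(H) = 1.323, z(FA) = -0.253
c = −½·(z(H) + z(FA)) = -0.535
c < 0 → liberal criterion (biased toward responding “yes”).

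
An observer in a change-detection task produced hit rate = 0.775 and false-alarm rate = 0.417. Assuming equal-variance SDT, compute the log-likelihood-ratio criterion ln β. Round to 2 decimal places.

ln β = -0.26

z(H) = 0.755
z(FA) = -0.210
ln β = −½·[z(H)² − z(FA)²] = −0.5 × (0.570 − 0.044) = -0.263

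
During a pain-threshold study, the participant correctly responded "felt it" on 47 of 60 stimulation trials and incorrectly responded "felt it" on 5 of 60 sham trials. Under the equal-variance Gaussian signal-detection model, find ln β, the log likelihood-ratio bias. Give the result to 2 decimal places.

ln β = 0.65

H = 47/60 = 0.7833
FA = 5/60 = 0.0833
z(H) = z(0.7833) = 0.783
z(FA) = z(0.0833) = -1.383
ln β = −½·[z(H)² − z(FA)²] = −0.5 × (0.613 − 1.913) = 0.650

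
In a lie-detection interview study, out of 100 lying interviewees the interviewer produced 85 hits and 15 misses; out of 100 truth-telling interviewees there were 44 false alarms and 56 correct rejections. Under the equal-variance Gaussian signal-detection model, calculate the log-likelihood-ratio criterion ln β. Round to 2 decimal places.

ln β = -0.53

H = 85/100 = 0.8500
FA = 44/100 = 0.4400
Φ⁻¹(H) = Φ⁻¹(0.8500) = 1.036
Φ⁻¹(FA) = Φ⁻¹(0.4400) = -0.151
ln β = −½·[z(H)² − z(FA)²] = −0.5 × (1.073 − 0.023) = -0.525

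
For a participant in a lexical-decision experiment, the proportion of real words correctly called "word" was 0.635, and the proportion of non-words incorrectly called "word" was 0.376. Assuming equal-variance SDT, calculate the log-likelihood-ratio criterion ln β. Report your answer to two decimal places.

ln β = -0.01

z(H) = 0.345
z(FA) = -0.316
ln β = −½·[z(H)² − z(FA)²] = −0.5 × (0.119 − 0.100) = -0.0095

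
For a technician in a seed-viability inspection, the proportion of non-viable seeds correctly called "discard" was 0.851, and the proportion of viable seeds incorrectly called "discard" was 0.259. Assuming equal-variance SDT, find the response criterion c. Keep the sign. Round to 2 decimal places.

Φ⁻¹(H) = Φ⁻¹(0.851) = 1.041
Φ⁻¹(FA) = Φ⁻¹(0.259) = -0.646
c = −½·[z(H) + z(FA)] = −0.5 × (1.041 + (-0.646)) = -0.1975

c = -0.20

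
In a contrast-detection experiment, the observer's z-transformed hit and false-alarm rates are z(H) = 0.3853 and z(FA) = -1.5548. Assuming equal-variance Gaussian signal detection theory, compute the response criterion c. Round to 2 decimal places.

c = 0.58

c = −½·[z(H) + z(FA)] = −½·(0.3853 + (-1.5548)) = 0.58475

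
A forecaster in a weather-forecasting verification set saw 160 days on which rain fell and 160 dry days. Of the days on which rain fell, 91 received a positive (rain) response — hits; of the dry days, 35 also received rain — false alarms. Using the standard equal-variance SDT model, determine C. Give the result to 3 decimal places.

C = 0.302

H = 91/160 = 0.5687
FA = 35/160 = 0.2188
Φ⁻¹(H) = Φ⁻¹(0.5687) = 0.1731
Φ⁻¹(FA) = Φ⁻¹(0.2188) = -0.7763
c = −½·[z(H) + z(FA)] = −0.5 × (0.1731 + (-0.7763)) = 0.3016
c > 0: the forecaster has a conservative response bias.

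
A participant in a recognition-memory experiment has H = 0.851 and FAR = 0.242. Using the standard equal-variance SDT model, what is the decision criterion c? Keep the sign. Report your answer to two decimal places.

c = -0.17

Φ⁻¹(H) = Φ⁻¹(0.851) = 1.0407
Φ⁻¹(FA) = Φ⁻¹(0.242) = -0.6999
c = −½·[z(H) + z(FA)] = −0.5 × (1.0407 + (-0.6999)) = -0.1704
c < 0: the participant has a liberal response bias.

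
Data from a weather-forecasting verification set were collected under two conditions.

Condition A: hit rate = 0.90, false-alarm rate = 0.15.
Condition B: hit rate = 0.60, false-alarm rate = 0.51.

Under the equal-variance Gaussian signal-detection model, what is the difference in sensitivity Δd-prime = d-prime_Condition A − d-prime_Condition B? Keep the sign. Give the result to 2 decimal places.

Condition A: z(0.90) = 1.282, z(0.15) = -1.036, d' = 2.318
Condition B: z(0.60) = 0.253, z(0.51) = 0.025, d' = 0.228
Δd' = d'_Condition A − d'_Condition B = 2.318 − 0.228 = 2.090
Condition A has the higher sensitivity.

Δd-prime = 2.09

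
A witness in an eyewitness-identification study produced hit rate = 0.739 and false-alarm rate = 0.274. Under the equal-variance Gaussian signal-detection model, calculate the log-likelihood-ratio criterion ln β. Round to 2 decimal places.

ln β = -0.02

z(H) = z(0.739) = 0.640
z(FA) = z(0.274) = -0.601
ln β = −½·[z(H)² − z(FA)²] = −0.5 × (0.410 − 0.361) = -0.0245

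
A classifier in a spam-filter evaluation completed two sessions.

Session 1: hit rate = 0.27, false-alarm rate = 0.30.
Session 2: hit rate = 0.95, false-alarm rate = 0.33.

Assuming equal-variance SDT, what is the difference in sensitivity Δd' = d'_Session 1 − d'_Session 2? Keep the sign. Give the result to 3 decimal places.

Session 1: z(0.27) = -0.6128, z(0.30) = -0.5244, d' = -0.0884
Session 2: z(0.95) = 1.6449, z(0.33) = -0.4399, d' = 2.0848
Δd' = d'_Session 1 − d'_Session 2 = -0.0884 − 2.0848 = -2.1732
Session 2 has the higher sensitivity.

Δd' = -2.173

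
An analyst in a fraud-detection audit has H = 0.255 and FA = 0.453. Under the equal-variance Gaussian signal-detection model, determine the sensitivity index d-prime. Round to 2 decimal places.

d-prime = -0.54

Φ⁻¹(H) = Φ⁻¹(0.255) = -0.659
Φ⁻¹(FA) = Φ⁻¹(0.453) = -0.118
d' = z(H) − z(FA) = -0.659 − (-0.118) = -0.541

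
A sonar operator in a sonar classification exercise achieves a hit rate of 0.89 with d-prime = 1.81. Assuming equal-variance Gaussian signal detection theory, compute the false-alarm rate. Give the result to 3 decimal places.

false-alarm rate = 0.280

z(hit rate) = z(0.89) = 1.2265
z(FA) = z(H) − d' = 1.2265 − 1.81 = -0.5835
false-alarm rate = Φ(-0.5835) = 0.2798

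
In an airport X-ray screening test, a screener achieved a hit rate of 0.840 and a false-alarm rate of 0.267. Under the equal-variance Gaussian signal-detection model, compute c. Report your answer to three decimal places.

c = -0.186

Φ⁻¹(H) = 0.9945
Φ⁻¹(FA) = -0.6219
c = −½·[z(H) + z(FA)] = −0.5 × (0.9945 + (-0.6219)) = -0.1863
c < 0: the screener has a liberal response bias.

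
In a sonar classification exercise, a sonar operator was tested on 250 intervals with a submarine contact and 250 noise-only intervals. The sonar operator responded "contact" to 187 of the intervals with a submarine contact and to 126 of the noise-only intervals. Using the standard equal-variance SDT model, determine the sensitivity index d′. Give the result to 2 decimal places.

d′ = 0.66

H = 187/250 = 0.7480
FA = 126/250 = 0.5040
z(0.7480) = 0.6682, z(0.5040) = 0.0100
d' = z(H) − z(FA) = 0.6682 − 0.0100 = 0.6582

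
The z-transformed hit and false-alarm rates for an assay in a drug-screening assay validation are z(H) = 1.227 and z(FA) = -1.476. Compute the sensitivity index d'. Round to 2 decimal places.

d' = 2.70

d' = z(H) − z(FA) = 1.227 − (-1.476) = 2.703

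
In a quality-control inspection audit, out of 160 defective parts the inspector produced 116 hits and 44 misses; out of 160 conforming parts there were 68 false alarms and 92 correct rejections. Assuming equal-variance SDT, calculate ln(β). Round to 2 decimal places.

H = 116/160 = 0.7250
FA = 68/160 = 0.4250
z(H) = z(0.7250) = 0.598
z(FA) = z(0.4250) = -0.189
ln β = −½·[z(H)² − z(FA)²] = −0.5 × (0.358 − 0.036) = -0.161

ln β = -0.16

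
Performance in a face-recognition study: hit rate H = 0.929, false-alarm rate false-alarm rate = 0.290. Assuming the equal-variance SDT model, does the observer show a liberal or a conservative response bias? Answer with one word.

z(H) = 1.468, z(FA) = -0.553
c = −½·(z(H) + z(FA)) = -0.4575
c < 0 → liberal criterion (biased toward responding “yes”).

liberal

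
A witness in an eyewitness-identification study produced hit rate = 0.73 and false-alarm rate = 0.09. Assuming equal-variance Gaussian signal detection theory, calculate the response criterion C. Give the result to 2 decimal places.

C = 0.36

z(H) = z(0.73) = 0.613
z(FA) = z(0.09) = -1.341
c = −½·[z(H) + z(FA)] = −0.5 × (0.613 + (-1.341)) = 0.364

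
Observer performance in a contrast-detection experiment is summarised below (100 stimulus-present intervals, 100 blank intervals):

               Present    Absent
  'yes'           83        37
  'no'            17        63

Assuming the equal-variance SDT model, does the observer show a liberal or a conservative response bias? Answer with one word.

liberal

z(H) = 0.954, z(FA) = -0.332
c = −½·(z(H) + z(FA)) = -0.311
c < 0 → liberal criterion (biased toward responding “yes”).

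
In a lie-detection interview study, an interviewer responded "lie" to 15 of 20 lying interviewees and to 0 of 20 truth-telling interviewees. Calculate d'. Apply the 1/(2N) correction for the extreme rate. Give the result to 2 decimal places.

d' = 2.63

The false-alarm rate is 0/20 = 0, so apply the 1/(2N) correction: FA → 1/(2·20) = 0.02500.
z(H) = z(0.75000) = 0.674
z(FA) = z(0.02500) = -1.960
d' = 0.674 − (-1.960) = 2.634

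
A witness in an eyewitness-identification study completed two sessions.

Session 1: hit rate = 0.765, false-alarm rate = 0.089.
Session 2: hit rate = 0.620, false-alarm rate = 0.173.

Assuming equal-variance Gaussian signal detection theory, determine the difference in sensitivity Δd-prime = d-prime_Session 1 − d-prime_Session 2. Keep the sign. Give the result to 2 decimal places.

Δd-prime = 0.82

Session 1: z(0.765) = 0.722, z(0.089) = -1.347, d' = 2.069
Session 2: z(0.620) = 0.305, z(0.173) = -0.942, d' = 1.247
Δd' = d'_Session 1 − d'_Session 2 = 2.069 − 1.247 = 0.822
Session 1 has the higher sensitivity.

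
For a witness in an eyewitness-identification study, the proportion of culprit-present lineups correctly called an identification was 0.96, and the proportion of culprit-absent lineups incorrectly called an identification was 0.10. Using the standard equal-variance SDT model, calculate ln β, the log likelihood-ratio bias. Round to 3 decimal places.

Φ⁻¹(H) = 1.7507
Φ⁻¹(FA) = -1.2816
ln β = −½·[z(H)² − z(FA)²] = −0.5 × (3.0650 − 1.6425) = -0.71125

ln β = -0.711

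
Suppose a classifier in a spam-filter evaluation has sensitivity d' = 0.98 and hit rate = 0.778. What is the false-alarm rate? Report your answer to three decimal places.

false-alarm rate = 0.415

z(hit rate) = z(0.778) = 0.7655
z(FA) = z(H) − d' = 0.7655 − 0.98 = -0.2145
false-alarm rate = Φ(-0.2145) = 0.4151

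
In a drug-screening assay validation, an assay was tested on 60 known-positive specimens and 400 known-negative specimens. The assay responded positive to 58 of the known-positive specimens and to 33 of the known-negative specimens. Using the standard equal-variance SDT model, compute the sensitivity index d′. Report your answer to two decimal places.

d′ = 3.22

H = 58/60 = 0.9667
FA = 33/400 = 0.0825
z(H) = z(0.9667) = 1.834
z(FA) = z(0.0825) = -1.388
d' = z(H) − z(FA) = 1.834 − (-1.388) = 3.222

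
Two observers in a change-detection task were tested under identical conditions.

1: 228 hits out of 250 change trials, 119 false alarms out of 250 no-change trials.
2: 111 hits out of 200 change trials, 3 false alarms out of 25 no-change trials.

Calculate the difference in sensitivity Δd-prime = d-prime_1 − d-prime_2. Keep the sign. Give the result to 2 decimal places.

1: z(0.9120) = 1.353, z(0.4760) = -0.060, d' = 1.413
2: z(0.5550) = 0.138, z(0.1200) = -1.175, d' = 1.313
Δd' = d'_1 − d'_2 = 1.413 − 1.313 = 0.100
1 has the higher sensitivity.

Δd-prime = 0.10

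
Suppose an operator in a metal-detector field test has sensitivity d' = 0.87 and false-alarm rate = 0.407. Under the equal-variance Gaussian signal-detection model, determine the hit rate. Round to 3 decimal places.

hit rate = 0.737

z(false-alarm rate) = z(0.407) = -0.2353
z(H) = z(FA) + d' = -0.2353 + 0.87 = 0.6347
hit rate = Φ(0.6347) = 0.7372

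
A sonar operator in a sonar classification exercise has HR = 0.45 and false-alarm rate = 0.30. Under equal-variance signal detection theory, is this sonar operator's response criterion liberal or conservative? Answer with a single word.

z(H) = -0.126, z(FA) = -0.524
c = −½·(z(H) + z(FA)) = 0.325
c > 0 → conservative criterion (biased toward responding “no”).

conservative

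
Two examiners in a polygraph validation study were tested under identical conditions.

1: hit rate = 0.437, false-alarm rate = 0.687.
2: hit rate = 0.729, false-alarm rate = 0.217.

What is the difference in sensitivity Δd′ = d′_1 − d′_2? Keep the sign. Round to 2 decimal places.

1: z(0.437) = -0.159, z(0.687) = 0.487, d' = -0.646
2: z(0.729) = 0.610, z(0.217) = -0.782, d' = 1.392
Δd' = d'_1 − d'_2 = -0.646 − 1.392 = -2.038
2 has the higher sensitivity.

Δd′ = -2.04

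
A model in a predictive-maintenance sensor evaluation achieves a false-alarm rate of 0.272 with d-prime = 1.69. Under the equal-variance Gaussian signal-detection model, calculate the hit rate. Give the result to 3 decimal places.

z(false-alarm rate) = z(0.272) = -0.6068
z(H) = z(FA) + d' = -0.6068 + 1.69 = 1.0832
hit rate = Φ(1.0832) = 0.8606

hit rate = 0.861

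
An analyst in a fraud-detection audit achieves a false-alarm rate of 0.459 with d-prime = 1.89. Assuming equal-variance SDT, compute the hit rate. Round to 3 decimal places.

hit rate = 0.963

z(false-alarm rate) = z(0.459) = -0.1030
z(H) = z(FA) + d' = -0.1030 + 1.89 = 1.7870
hit rate = Φ(1.7870) = 0.9630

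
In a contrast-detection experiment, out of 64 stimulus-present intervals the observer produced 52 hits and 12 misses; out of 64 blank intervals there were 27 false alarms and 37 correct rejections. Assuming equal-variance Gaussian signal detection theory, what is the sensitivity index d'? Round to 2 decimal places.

H = 52/64 = 0.8125
FA = 27/64 = 0.4219
z(H) = 0.8871
z(FA) = -0.1970
d' = z(H) − z(FA) = 0.8871 − (-0.1970) = 1.0841

d' = 1.08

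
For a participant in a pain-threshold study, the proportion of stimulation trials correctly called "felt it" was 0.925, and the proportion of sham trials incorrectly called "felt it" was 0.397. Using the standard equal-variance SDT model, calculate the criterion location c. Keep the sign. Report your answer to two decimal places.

z(0.925) = 1.4395, z(0.397) = -0.2611
c = −½·[z(H) + z(FA)] = −0.5 × (1.4395 + (-0.2611)) = -0.5892

c = -0.59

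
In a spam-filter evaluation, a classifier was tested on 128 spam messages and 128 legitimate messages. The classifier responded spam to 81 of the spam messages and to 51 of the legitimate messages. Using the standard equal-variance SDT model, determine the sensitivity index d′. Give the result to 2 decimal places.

H = 81/128 = 0.6328
FA = 51/128 = 0.3984
z(0.6328) = 0.3393, z(0.3984) = -0.2575
d' = z(H) − z(FA) = 0.3393 − (-0.2575) = 0.5968

d′ = 0.60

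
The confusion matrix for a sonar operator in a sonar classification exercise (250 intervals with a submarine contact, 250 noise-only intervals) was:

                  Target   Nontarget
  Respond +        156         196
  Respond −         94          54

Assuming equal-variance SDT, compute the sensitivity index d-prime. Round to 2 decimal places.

H = 156/250 = 0.6240
FA = 196/250 = 0.7840
Φ⁻¹(0.6240) = 0.316, Φ⁻¹(0.7840) = 0.786
d' = z(H) − z(FA) = 0.316 − 0.786 = -0.470

d-prime = -0.47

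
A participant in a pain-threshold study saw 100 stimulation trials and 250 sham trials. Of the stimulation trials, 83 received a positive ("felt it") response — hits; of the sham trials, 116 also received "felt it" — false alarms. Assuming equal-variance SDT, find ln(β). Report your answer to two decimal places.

H = 83/100 = 0.8300
FA = 116/250 = 0.4640
z(H) = 0.954
z(FA) = -0.090
ln β = −½·[z(H)² − z(FA)²] = −0.5 × (0.910 − 0.008) = -0.451

ln β = -0.45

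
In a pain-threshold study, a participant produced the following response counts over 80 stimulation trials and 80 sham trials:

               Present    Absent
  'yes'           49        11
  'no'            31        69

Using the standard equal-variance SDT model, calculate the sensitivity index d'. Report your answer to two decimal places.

H = 49/80 = 0.6125
FA = 11/80 = 0.1375
z(0.6125) = 0.2858, z(0.1375) = -1.0916
d' = z(H) − z(FA) = 0.2858 − (-1.0916) = 1.3774

d' = 1.38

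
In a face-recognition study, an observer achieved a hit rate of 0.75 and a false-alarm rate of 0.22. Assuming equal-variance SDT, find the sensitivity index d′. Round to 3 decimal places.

d′ = 1.447

z(0.75) = 0.6745, z(0.22) = -0.7722
d' = z(H) − z(FA) = 0.6745 − (-0.7722) = 1.4467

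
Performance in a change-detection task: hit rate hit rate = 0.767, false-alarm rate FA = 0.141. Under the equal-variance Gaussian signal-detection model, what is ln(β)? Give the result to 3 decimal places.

Φ⁻¹(0.767) = 0.7290, Φ⁻¹(0.141) = -1.0758
ln β = −½·[z(H)² − z(FA)²] = −0.5 × (0.5314 − 1.1573) = 0.31295

ln β = 0.313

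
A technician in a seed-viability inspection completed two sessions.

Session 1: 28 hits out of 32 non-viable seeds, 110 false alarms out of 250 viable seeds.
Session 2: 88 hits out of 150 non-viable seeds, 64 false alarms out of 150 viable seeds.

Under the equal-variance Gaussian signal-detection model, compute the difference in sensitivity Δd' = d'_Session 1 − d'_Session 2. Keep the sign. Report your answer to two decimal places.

Δd' = 0.90

Session 1: z(0.8750) = 1.150, z(0.4400) = -0.151, d' = 1.301
Session 2: z(0.5867) = 0.219, z(0.4267) = -0.185, d' = 0.404
Δd' = d'_Session 1 − d'_Session 2 = 1.301 − 0.404 = 0.897
Session 1 has the higher sensitivity.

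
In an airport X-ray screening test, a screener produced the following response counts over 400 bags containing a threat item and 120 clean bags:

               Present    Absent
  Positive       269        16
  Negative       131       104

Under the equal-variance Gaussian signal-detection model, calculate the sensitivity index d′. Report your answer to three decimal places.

H = 269/400 = 0.6725
FA = 16/120 = 0.1333
z(H) = z(0.6725) = 0.4468
z(FA) = z(0.1333) = -1.1109
d' = z(H) − z(FA) = 0.4468 − (-1.1109) = 1.5577

d′ = 1.558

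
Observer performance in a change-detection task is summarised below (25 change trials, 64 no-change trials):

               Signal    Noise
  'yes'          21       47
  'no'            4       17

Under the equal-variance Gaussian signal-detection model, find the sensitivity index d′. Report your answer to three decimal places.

H = 21/25 = 0.8400
FA = 47/64 = 0.7344
z(0.8400) = 0.9945, z(0.7344) = 0.6262
d' = z(H) − z(FA) = 0.9945 − 0.6262 = 0.3683

d′ = 0.368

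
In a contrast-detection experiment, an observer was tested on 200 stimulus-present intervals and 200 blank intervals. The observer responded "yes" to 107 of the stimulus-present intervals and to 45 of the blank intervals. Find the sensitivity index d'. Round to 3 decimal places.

H = 107/200 = 0.5350
FA = 45/200 = 0.2250
z(H) = 0.0878
z(FA) = -0.7554
d' = z(H) − z(FA) = 0.0878 − (-0.7554) = 0.8432

d' = 0.843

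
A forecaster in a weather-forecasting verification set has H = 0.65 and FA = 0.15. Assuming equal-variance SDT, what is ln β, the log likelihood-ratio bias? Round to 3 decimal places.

z(H) = z(0.65) = 0.3853
z(FA) = z(0.15) = -1.0364
ln β = −½·[z(H)² − z(FA)²] = −0.5 × (0.1485 − 1.0741) = 0.4628

ln β = 0.463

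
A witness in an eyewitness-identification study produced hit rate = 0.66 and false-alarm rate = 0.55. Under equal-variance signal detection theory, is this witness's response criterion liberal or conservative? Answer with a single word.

liberal

z(H) = 0.412, z(FA) = 0.126
c = −½·(z(H) + z(FA)) = -0.269
c < 0 → liberal criterion (biased toward responding “yes”).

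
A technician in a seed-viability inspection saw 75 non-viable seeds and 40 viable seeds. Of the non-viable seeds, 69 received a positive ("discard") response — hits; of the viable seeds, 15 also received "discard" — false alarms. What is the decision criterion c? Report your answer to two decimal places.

c = -0.54

H = 69/75 = 0.9200
FA = 15/40 = 0.3750
z(0.9200) = 1.4051, z(0.3750) = -0.3186
c = −½·[z(H) + z(FA)] = −0.5 × (1.4051 + (-0.3186)) = -0.54325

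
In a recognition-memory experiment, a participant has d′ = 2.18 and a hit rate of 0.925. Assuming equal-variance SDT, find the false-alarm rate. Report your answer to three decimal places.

false-alarm rate = 0.230

z(hit rate) = z(0.925) = 1.4395
z(FA) = z(H) − d' = 1.4395 − 2.18 = -0.7405
false-alarm rate = Φ(-0.7405) = 0.2295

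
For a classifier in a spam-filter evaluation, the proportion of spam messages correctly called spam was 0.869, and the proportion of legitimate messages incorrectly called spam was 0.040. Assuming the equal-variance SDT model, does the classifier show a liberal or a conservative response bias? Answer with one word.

z(H) = 1.122, z(FA) = -1.751
c = −½·(z(H) + z(FA)) = 0.3145
c > 0 → conservative criterion (biased toward responding “no”).

conservative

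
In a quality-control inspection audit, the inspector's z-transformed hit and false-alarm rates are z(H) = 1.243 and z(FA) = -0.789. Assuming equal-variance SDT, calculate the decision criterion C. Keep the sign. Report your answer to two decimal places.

c = −½·[z(H) + z(FA)] = −½·(1.243 + (-0.789)) = -0.227

C = -0.23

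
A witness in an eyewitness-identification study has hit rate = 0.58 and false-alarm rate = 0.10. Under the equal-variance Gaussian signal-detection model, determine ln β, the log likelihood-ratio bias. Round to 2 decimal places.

z(H) = 0.202
z(FA) = -1.282
ln β = −½·[z(H)² − z(FA)²] = −0.5 × (0.041 − 1.644) = 0.8015

ln β = 0.80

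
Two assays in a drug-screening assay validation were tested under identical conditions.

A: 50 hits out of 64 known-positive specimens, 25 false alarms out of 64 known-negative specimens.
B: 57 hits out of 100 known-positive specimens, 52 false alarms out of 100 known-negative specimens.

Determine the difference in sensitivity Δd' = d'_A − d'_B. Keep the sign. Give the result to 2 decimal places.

A: z(0.7812) = 0.776, z(0.3906) = -0.278, d' = 1.054
B: z(0.5700) = 0.176, z(0.5200) = 0.050, d' = 0.126
Δd' = d'_A − d'_B = 1.054 − 0.126 = 0.928
A has the higher sensitivity.

Δd' = 0.93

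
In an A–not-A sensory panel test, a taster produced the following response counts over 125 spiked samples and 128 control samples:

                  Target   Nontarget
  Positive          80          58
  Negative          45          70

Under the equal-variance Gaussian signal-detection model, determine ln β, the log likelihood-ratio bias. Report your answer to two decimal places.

H = 80/125 = 0.6400
FA = 58/128 = 0.4531
Φ⁻¹(H) = 0.358
Φ⁻¹(FA) = -0.118
ln β = −½·[z(H)² − z(FA)²] = −0.5 × (0.128 − 0.014) = -0.057

ln β = -0.06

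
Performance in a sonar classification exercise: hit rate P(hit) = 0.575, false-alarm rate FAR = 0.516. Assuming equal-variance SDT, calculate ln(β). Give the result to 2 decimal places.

z(H) = z(0.575) = 0.189
z(FA) = z(0.516) = 0.040
ln β = −½·[z(H)² − z(FA)²] = −0.5 × (0.036 − 0.002) = -0.017

ln β = -0.02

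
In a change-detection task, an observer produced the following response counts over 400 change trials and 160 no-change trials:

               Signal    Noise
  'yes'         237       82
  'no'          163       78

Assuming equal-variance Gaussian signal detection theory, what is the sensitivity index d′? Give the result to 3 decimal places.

d′ = 0.203

H = 237/400 = 0.5925
FA = 82/160 = 0.5125
z(H) = z(0.5925) = 0.2340
z(FA) = z(0.5125) = 0.0313
d' = z(H) − z(FA) = 0.2340 − 0.0313 = 0.2027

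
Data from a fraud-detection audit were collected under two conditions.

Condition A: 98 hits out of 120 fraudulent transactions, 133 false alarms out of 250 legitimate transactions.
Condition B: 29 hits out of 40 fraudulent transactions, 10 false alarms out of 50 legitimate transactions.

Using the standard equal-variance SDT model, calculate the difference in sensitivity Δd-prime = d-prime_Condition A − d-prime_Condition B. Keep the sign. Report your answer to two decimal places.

Condition A: z(0.8167) = 0.903, z(0.5320) = 0.080, d' = 0.823
Condition B: z(0.7250) = 0.598, z(0.2000) = -0.842, d' = 1.440
Δd' = d'_Condition A − d'_Condition B = 0.823 − 1.440 = -0.617
Condition B has the higher sensitivity.

Δd-prime = -0.62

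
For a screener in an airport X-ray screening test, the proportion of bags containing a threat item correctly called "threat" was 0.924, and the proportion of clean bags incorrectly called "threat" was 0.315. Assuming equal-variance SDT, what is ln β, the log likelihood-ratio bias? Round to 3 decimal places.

ln β = -0.910

Φ⁻¹(0.924) = 1.4325, Φ⁻¹(0.315) = -0.4817
ln β = −½·[z(H)² − z(FA)²] = −0.5 × (2.0521 − 0.2320) = -0.91005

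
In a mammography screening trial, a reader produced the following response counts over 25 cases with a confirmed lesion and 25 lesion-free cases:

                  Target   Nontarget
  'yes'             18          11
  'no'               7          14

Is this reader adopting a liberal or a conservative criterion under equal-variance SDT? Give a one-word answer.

z(H) = 0.583, z(FA) = -0.151
c = −½·(z(H) + z(FA)) = -0.216
c < 0 → liberal criterion (biased toward responding “yes”).

liberal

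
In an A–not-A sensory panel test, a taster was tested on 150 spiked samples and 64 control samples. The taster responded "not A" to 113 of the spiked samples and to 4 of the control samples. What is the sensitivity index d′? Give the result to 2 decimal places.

d′ = 2.22

H = 113/150 = 0.7533
FA = 4/64 = 0.0625
Φ⁻¹(H) = Φ⁻¹(0.7533) = 0.6849
Φ⁻¹(FA) = Φ⁻¹(0.0625) = -1.5341
d' = z(H) − z(FA) = 0.6849 − (-1.5341) = 2.2190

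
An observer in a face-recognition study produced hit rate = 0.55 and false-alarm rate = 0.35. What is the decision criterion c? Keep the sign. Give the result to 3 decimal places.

z(H) = 0.1257
z(FA) = -0.3853
c = −½·[z(H) + z(FA)] = −0.5 × (0.1257 + (-0.3853)) = 0.1298

c = 0.130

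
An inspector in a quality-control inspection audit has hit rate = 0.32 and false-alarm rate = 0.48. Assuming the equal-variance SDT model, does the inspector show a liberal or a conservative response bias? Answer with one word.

z(H) = -0.468, z(FA) = -0.050
c = −½·(z(H) + z(FA)) = 0.259
c > 0 → conservative criterion (biased toward responding “no”).

conservative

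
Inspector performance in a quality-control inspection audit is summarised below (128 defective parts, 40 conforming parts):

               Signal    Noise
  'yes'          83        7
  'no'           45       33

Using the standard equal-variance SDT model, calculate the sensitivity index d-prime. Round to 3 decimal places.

H = 83/128 = 0.6484
FA = 7/40 = 0.1750
Φ⁻¹(H) = 0.3810
Φ⁻¹(FA) = -0.9346
d' = z(H) − z(FA) = 0.3810 − (-0.9346) = 1.3156

d-prime = 1.316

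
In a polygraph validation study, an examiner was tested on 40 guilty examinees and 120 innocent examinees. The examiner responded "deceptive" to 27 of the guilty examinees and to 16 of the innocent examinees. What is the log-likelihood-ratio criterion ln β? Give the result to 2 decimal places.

ln β = 0.51

H = 27/40 = 0.6750
FA = 16/120 = 0.1333
z(H) = z(0.6750) = 0.454
z(FA) = z(0.1333) = -1.111
ln β = −½·[z(H)² − z(FA)²] = −0.5 × (0.206 − 1.234) = 0.514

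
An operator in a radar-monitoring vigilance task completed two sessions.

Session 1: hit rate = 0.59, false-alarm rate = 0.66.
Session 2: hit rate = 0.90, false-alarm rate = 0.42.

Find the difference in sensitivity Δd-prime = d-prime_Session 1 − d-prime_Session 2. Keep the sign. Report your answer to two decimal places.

Δd-prime = -1.67

Session 1: z(0.59) = 0.228, z(0.66) = 0.412, d' = -0.184
Session 2: z(0.90) = 1.282, z(0.42) = -0.202, d' = 1.484
Δd' = d'_Session 1 − d'_Session 2 = -0.184 − 1.484 = -1.668
Session 2 has the higher sensitivity.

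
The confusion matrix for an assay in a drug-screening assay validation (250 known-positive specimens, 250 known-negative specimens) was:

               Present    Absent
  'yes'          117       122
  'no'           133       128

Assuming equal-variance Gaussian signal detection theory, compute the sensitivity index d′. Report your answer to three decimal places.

d′ = -0.050

H = 117/250 = 0.4680
FA = 122/250 = 0.4880
Φ⁻¹(H) = Φ⁻¹(0.4680) = -0.0803
Φ⁻¹(FA) = Φ⁻¹(0.4880) = -0.0301
d' = z(H) − z(FA) = -0.0803 − (-0.0301) = -0.0502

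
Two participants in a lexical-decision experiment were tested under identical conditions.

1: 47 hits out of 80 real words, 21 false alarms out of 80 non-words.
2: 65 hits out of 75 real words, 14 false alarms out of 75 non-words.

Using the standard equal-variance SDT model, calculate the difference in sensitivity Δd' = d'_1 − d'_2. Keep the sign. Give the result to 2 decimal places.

Δd' = -1.14

1: z(0.5875) = 0.221, z(0.2625) = -0.636, d' = 0.857
2: z(0.8667) = 1.111, z(0.1867) = -0.890, d' = 2.001
Δd' = d'_1 − d'_2 = 0.857 − 2.001 = -1.144
2 has the higher sensitivity.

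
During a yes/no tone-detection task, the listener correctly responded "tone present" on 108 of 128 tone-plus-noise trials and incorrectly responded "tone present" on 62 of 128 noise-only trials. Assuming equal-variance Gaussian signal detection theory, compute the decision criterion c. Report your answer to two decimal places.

H = 108/128 = 0.8438
FA = 62/128 = 0.4844
Φ⁻¹(H) = 1.0102
Φ⁻¹(FA) = -0.0391
c = −½·[z(H) + z(FA)] = −0.5 × (1.0102 + (-0.0391)) = -0.48555
c < 0: the listener has a liberal response bias.

c = -0.49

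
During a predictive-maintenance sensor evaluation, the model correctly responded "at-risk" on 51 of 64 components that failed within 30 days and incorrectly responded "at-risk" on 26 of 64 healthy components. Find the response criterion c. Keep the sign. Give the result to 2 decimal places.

H = 51/64 = 0.7969
FA = 26/64 = 0.4062
z(H) = z(0.7969) = 0.831
z(FA) = z(0.4062) = -0.237
c = −½·[z(H) + z(FA)] = −0.5 × (0.831 + (-0.237)) = -0.297

c = -0.30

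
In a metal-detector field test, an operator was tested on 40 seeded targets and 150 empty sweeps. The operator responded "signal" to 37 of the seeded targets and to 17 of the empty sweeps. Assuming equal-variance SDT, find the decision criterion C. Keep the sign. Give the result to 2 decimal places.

H = 37/40 = 0.9250
FA = 17/150 = 0.1133
z(H) = 1.4395
z(FA) = -1.2092
c = −½·[z(H) + z(FA)] = −0.5 × (1.4395 + (-1.2092)) = -0.11515
c < 0: the operator has a liberal response bias.

C = -0.12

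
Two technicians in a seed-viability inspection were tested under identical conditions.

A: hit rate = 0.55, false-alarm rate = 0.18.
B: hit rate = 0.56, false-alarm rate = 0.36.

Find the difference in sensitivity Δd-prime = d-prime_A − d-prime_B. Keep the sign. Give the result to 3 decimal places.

A: z(0.55) = 0.1257, z(0.18) = -0.9154, d' = 1.0411
B: z(0.56) = 0.1510, z(0.36) = -0.3585, d' = 0.5095
Δd' = d'_A − d'_B = 1.0411 − 0.5095 = 0.5316
A has the higher sensitivity.

Δd-prime = 0.532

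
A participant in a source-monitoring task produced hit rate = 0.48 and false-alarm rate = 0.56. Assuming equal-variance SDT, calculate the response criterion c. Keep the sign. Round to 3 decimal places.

z(H) = -0.0502
z(FA) = 0.1510
c = −½·[z(H) + z(FA)] = −0.5 × (-0.0502 + 0.1510) = -0.0504
c < 0: the participant has a liberal response bias.

c = -0.050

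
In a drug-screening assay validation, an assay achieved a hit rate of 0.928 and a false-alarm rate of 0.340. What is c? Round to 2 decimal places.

c = -0.52

Φ⁻¹(0.928) = 1.461, Φ⁻¹(0.340) = -0.412
c = −½·[z(H) + z(FA)] = −0.5 × (1.461 + (-0.412)) = -0.5245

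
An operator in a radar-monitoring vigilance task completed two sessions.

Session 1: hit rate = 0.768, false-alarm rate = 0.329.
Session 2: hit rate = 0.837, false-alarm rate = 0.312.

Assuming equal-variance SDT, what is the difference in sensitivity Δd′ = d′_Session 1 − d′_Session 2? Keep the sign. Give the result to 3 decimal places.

Δd′ = -0.297

Session 1: z(0.768) = 0.7323, z(0.329) = -0.4427, d' = 1.1750
Session 2: z(0.837) = 0.9822, z(0.312) = -0.4902, d' = 1.4724
Δd' = d'_Session 1 − d'_Session 2 = 1.1750 − 1.4724 = -0.2974
Session 2 has the higher sensitivity.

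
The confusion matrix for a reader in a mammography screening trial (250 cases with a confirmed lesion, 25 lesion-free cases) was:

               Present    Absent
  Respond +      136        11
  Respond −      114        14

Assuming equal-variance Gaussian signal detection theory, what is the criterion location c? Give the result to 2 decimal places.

H = 136/250 = 0.5440
FA = 11/25 = 0.4400
z(H) = 0.111
z(FA) = -0.151
c = −½·[z(H) + z(FA)] = −0.5 × (0.111 + (-0.151)) = 0.020

c = 0.02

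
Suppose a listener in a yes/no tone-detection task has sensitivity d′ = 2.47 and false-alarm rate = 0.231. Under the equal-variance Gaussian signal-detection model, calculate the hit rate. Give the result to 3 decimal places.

hit rate = 0.959

z(false-alarm rate) = z(0.231) = -0.7356
z(H) = z(FA) + d' = -0.7356 + 2.47 = 1.7344
hit rate = Φ(1.7344) = 0.9586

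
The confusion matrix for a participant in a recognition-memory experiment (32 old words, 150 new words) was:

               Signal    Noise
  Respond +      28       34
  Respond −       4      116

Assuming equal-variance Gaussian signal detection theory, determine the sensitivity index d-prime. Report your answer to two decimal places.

d-prime = 1.90

H = 28/32 = 0.8750
FA = 34/150 = 0.2267
Φ⁻¹(H) = Φ⁻¹(0.8750) = 1.150
Φ⁻¹(FA) = Φ⁻¹(0.2267) = -0.750
d' = z(H) − z(FA) = 1.150 − (-0.750) = 1.900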